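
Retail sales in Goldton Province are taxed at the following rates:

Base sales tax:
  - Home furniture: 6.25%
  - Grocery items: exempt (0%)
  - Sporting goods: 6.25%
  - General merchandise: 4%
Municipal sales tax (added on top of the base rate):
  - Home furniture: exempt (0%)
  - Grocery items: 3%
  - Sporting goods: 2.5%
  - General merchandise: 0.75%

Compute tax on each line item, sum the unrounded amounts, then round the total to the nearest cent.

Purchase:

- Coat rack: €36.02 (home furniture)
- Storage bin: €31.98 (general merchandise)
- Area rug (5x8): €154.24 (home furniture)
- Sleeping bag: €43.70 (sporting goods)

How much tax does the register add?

€17.23

Coat rack €36.02: home furniture → 6.25% + 0% municipal = 6.25% → €2.25125
Storage bin €31.98: general merchandise → 4% + 0.75% municipal = 4.75% → €1.51905
Area rug (5x8) €154.24: home furniture → 6.25% + 0% municipal = 6.25% → €9.64
Sleeping bag €43.70: sporting goods → 6.25% + 2.5% municipal = 8.75% → €3.82375
Unrounded tax sum = €17.23405 → €17.23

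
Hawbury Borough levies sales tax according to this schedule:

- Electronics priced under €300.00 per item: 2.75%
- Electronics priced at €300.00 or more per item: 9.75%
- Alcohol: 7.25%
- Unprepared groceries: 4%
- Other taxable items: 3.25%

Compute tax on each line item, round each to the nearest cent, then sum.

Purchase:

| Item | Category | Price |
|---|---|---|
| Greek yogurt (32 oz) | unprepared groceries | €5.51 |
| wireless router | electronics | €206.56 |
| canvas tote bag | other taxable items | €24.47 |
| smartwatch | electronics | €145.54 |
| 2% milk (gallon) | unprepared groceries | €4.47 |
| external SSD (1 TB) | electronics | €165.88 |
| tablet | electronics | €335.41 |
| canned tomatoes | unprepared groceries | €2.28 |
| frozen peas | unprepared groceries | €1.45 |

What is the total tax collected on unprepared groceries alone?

€0.55

Greek yogurt (32 oz) €5.51: unprepared groceries → 4% → €0.22
2% milk (gallon) €4.47: unprepared groceries → 4% → €0.18
Canned tomatoes €2.28: unprepared groceries → 4% → €0.09
Frozen peas €1.45: unprepared groceries → 4% → €0.06
Tax on unprepared groceries = €0.22 + €0.18 + €0.09 + €0.06 = €0.55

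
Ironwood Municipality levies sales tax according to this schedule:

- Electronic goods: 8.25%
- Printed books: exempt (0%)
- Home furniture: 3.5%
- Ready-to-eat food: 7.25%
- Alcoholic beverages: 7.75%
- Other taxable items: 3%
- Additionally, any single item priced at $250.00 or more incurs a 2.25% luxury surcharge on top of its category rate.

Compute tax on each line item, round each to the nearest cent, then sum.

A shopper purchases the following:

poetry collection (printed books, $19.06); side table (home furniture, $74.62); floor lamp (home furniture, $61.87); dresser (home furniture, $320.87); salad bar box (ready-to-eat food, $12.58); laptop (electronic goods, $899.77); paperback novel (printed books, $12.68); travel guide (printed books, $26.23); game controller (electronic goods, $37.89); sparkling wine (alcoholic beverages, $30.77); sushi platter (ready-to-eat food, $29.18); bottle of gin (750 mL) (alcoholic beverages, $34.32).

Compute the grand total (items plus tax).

$1688.75

Poetry collection $19.06: printed books → 0% → $0.00
Side table $74.62: home furniture → 3.5% → $2.61
Floor lamp $61.87: home furniture → 3.5% → $2.17
Dresser $320.87: home furniture → 3.5% + 2.25% surcharge = 5.75% → $18.45
Salad bar box $12.58: ready-to-eat food → 7.25% → $0.91
Laptop $899.77: electronic goods → 8.25% + 2.25% surcharge = 10.5% → $94.48
Paperback novel $12.68: printed books → 0% → $0.00
Travel guide $26.23: printed books → 0% → $0.00
Game controller $37.89: electronic goods → 8.25% → $3.13
Sparkling wine $30.77: alcoholic beverages → 7.75% → $2.38
Sushi platter $29.18: ready-to-eat food → 7.25% → $2.12
Bottle of gin (750 mL) $34.32: alcoholic beverages → 7.75% → $2.66
Subtotal = $1559.84; tax = $128.91; total due = $1688.75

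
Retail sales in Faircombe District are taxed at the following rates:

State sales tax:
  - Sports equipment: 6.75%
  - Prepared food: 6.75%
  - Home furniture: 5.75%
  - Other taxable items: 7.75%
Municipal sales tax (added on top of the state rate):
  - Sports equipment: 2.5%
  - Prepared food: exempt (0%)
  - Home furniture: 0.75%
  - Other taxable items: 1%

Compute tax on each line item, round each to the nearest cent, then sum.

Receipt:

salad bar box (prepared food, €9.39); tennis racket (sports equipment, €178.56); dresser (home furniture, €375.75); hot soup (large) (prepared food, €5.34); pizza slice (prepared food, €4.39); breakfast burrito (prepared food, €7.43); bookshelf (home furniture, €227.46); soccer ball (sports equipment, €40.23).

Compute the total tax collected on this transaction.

Salad bar box €9.39: prepared food → 6.75% + 0% municipal = 6.75% → €0.63
Tennis racket €178.56: sports equipment → 6.75% + 2.5% municipal = 9.25% → €16.52
Dresser €375.75: home furniture → 5.75% + 0.75% municipal = 6.5% → €24.42
Hot soup (large) €5.34: prepared food → 6.75% + 0% municipal = 6.75% → €0.36
Pizza slice €4.39: prepared food → 6.75% + 0% municipal = 6.75% → €0.30
Breakfast burrito €7.43: prepared food → 6.75% + 0% municipal = 6.75% → €0.50
Bookshelf €227.46: home furniture → 5.75% + 0.75% municipal = 6.5% → €14.78
Soccer ball €40.23: sports equipment → 6.75% + 2.5% municipal = 9.25% → €3.72
Total tax = €0.63 + €16.52 + €24.42 + €0.36 + €0.30 + €0.50 + €14.78 + €3.72 = €61.23

€61.23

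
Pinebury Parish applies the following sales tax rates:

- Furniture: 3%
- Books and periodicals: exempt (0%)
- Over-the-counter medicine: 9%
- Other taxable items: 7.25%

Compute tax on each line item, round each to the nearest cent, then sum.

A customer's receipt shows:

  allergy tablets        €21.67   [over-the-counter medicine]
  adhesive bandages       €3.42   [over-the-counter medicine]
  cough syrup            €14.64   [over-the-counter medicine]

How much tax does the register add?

Allergy tablets €21.67: over-the-counter medicine → 9% → €1.95
Adhesive bandages €3.42: over-the-counter medicine → 9% → €0.31
Cough syrup €14.64: over-the-counter medicine → 9% → €1.32
Total tax = €1.95 + €0.31 + €1.32 = €3.58

€3.58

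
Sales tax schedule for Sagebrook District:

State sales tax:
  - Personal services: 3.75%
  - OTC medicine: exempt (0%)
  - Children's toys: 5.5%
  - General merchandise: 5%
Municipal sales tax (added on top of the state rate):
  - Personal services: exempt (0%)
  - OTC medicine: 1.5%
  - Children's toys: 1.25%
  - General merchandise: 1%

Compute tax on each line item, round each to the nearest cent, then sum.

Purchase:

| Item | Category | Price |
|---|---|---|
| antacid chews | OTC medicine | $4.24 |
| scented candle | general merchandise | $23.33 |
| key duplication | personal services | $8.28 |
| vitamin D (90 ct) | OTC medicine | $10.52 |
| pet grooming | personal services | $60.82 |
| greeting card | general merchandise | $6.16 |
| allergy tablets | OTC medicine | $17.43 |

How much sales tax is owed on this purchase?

Antacid chews $4.24: OTC medicine → 0% + 1.5% municipal = 1.5% → $0.06
Scented candle $23.33: general merchandise → 5% + 1% municipal = 6% → $1.40
Key duplication $8.28: personal services → 3.75% + 0% municipal = 3.75% → $0.31
Vitamin D (90 ct) $10.52: OTC medicine → 0% + 1.5% municipal = 1.5% → $0.16
Pet grooming $60.82: personal services → 3.75% + 0% municipal = 3.75% → $2.28
Greeting card $6.16: general merchandise → 5% + 1% municipal = 6% → $0.37
Allergy tablets $17.43: OTC medicine → 0% + 1.5% municipal = 1.5% → $0.26
Total tax = $0.06 + $1.40 + $0.31 + $0.16 + $2.28 + $0.37 + $0.26 = $4.84

$4.84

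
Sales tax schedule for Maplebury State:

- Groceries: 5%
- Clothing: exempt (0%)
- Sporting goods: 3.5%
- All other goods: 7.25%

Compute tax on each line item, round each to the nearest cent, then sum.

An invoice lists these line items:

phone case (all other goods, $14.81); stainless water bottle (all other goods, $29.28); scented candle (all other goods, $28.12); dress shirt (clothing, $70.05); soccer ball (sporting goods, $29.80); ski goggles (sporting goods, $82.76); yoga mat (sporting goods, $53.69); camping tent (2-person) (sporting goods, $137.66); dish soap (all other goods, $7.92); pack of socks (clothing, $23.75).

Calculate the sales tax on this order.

Phone case $14.81: all other goods → 7.25% → $1.07
Stainless water bottle $29.28: all other goods → 7.25% → $2.12
Scented candle $28.12: all other goods → 7.25% → $2.04
Dress shirt $70.05: clothing → 0% → $0.00
Soccer ball $29.80: sporting goods → 3.5% → $1.04
Ski goggles $82.76: sporting goods → 3.5% → $2.90
Yoga mat $53.69: sporting goods → 3.5% → $1.88
Camping tent (2-person) $137.66: sporting goods → 3.5% → $4.82
Dish soap $7.92: all other goods → 7.25% → $0.57
Pack of socks $23.75: clothing → 0% → $0.00
Total tax = $1.07 + $2.12 + $2.04 + $1.04 + $2.90 + $1.88 + $4.82 + $0.57 = $16.44

$16.44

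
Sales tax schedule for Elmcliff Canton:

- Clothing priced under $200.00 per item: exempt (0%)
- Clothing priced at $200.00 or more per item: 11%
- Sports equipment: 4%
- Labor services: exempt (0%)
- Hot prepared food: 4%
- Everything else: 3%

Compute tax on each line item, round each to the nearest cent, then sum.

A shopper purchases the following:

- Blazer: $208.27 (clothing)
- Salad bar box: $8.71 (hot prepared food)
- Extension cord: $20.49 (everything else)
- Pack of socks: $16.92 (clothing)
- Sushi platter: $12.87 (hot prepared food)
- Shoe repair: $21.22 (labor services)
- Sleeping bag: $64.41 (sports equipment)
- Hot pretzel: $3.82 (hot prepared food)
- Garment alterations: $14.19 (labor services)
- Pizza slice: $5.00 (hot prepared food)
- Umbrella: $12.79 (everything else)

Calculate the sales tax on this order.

Blazer $208.27: clothing, $200.00 or more → 11% → $22.91
Salad bar box $8.71: hot prepared food → 4% → $0.35
Extension cord $20.49: everything else → 3% → $0.61
Pack of socks $16.92: clothing, under $200.00 → 0% → $0.00
Sushi platter $12.87: hot prepared food → 4% → $0.51
Shoe repair $21.22: labor services → 0% → $0.00
Sleeping bag $64.41: sports equipment → 4% → $2.58
Hot pretzel $3.82: hot prepared food → 4% → $0.15
Garment alterations $14.19: labor services → 0% → $0.00
Pizza slice $5.00: hot prepared food → 4% → $0.20
Umbrella $12.79: everything else → 3% → $0.38
Total tax = $22.91 + $0.35 + $0.61 + $0.51 + $2.58 + $0.15 + $0.20 + $0.38 = $27.69

$27.69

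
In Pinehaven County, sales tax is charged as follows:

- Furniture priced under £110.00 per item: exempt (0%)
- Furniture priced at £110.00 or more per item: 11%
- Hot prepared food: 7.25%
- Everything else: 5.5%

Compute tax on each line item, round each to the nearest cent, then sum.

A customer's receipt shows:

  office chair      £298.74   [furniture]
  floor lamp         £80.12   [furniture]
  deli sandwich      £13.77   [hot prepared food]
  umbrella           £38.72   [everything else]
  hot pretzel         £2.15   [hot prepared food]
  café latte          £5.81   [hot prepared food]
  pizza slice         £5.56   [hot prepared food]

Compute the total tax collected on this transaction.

£36.97

Office chair £298.74: furniture, £110.00 or more → 11% → £32.86
Floor lamp £80.12: furniture, under £110.00 → 0% → £0.00
Deli sandwich £13.77: hot prepared food → 7.25% → £1.00
Umbrella £38.72: everything else → 5.5% → £2.13
Hot pretzel £2.15: hot prepared food → 7.25% → £0.16
Café latte £5.81: hot prepared food → 7.25% → £0.42
Pizza slice £5.56: hot prepared food → 7.25% → £0.40
Total tax = £32.86 + £1.00 + £2.13 + £0.16 + £0.42 + £0.40 = £36.97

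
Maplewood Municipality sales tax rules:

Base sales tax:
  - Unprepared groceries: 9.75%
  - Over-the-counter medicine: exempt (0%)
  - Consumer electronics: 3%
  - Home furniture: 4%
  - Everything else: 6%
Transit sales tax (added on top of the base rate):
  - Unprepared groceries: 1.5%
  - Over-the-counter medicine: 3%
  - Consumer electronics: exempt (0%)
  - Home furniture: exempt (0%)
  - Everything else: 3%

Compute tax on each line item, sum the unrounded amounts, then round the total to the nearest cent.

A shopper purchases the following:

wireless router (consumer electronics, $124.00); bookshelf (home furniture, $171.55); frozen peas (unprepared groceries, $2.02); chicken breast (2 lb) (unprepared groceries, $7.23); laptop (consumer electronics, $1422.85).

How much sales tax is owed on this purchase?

$54.31

Wireless router $124.00: consumer electronics → 3% + 0% transit = 3% → $3.72
Bookshelf $171.55: home furniture → 4% + 0% transit = 4% → $6.862
Frozen peas $2.02: unprepared groceries → 9.75% + 1.5% transit = 11.25% → $0.22725
Chicken breast (2 lb) $7.23: unprepared groceries → 9.75% + 1.5% transit = 11.25% → $0.813375
Laptop $1422.85: consumer electronics → 3% + 0% transit = 3% → $42.6855
Unrounded tax sum = $54.308125 → $54.31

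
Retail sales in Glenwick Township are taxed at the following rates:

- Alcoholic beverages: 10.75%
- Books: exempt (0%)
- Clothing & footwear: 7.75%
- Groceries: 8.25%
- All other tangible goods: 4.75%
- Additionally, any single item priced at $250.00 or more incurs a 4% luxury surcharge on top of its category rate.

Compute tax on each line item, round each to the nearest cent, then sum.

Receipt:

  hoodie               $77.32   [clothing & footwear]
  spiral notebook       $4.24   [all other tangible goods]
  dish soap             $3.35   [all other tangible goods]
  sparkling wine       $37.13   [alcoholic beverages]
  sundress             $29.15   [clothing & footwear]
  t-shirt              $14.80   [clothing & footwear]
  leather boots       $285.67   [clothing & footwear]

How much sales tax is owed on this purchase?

Hoodie $77.32: clothing & footwear → 7.75% → $5.99
Spiral notebook $4.24: all other tangible goods → 4.75% → $0.20
Dish soap $3.35: all other tangible goods → 4.75% → $0.16
Sparkling wine $37.13: alcoholic beverages → 10.75% → $3.99
Sundress $29.15: clothing & footwear → 7.75% → $2.26
T-shirt $14.80: clothing & footwear → 7.75% → $1.15
Leather boots $285.67: clothing & footwear → 7.75% + 4% surcharge = 11.75% → $33.57
Total tax = $5.99 + $0.20 + $0.16 + $3.99 + $2.26 + $1.15 + $33.57 = $47.32

$47.32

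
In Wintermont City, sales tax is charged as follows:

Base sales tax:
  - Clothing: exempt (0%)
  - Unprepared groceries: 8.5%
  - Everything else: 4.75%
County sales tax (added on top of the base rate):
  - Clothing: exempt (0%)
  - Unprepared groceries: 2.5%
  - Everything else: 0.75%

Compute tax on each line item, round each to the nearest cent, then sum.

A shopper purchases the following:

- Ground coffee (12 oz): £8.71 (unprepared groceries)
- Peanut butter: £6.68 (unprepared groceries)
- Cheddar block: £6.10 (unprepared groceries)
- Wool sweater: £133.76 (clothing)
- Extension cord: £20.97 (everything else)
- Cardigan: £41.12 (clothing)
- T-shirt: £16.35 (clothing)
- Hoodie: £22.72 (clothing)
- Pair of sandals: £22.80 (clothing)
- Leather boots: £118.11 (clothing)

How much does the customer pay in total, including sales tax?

£400.83

Ground coffee (12 oz) £8.71: unprepared groceries → 8.5% + 2.5% county = 11% → £0.96
Peanut butter £6.68: unprepared groceries → 8.5% + 2.5% county = 11% → £0.73
Cheddar block £6.10: unprepared groceries → 8.5% + 2.5% county = 11% → £0.67
Wool sweater £133.76: clothing → 0% + 0% county = 0% → £0.00
Extension cord £20.97: everything else → 4.75% + 0.75% county = 5.5% → £1.15
Cardigan £41.12: clothing → 0% + 0% county = 0% → £0.00
T-shirt £16.35: clothing → 0% + 0% county = 0% → £0.00
Hoodie £22.72: clothing → 0% + 0% county = 0% → £0.00
Pair of sandals £22.80: clothing → 0% + 0% county = 0% → £0.00
Leather boots £118.11: clothing → 0% + 0% county = 0% → £0.00
Subtotal = £397.32; tax = £3.51; total due = £400.83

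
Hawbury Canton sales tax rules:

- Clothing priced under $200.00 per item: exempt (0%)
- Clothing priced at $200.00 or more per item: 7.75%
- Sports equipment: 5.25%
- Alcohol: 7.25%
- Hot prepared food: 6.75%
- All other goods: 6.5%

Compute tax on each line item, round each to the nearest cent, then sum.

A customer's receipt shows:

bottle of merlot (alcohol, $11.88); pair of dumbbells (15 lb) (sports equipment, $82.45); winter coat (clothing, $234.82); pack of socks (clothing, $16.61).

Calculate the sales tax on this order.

Bottle of merlot $11.88: alcohol → 7.25% → $0.86
Pair of dumbbells (15 lb) $82.45: sports equipment → 5.25% → $4.33
Winter coat $234.82: clothing, $200.00 or more → 7.75% → $18.20
Pack of socks $16.61: clothing, under $200.00 → 0% → $0.00
Total tax = $0.86 + $4.33 + $18.20 = $23.39

$23.39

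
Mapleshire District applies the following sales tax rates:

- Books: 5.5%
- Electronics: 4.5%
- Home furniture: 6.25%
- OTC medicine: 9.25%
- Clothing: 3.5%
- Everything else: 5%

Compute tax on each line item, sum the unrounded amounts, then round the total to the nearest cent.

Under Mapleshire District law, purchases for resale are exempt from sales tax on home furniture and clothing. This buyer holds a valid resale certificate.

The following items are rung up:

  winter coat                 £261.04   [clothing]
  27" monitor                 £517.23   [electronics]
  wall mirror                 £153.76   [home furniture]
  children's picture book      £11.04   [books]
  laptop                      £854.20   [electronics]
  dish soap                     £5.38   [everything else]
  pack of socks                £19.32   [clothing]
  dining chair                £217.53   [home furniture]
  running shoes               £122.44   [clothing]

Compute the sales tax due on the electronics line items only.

£61.71

27" monitor £517.23: electronics → 4.5% → £23.27535
Laptop £854.20: electronics → 4.5% → £38.439
Tax on electronics: unrounded sum = £61.71435 → £61.71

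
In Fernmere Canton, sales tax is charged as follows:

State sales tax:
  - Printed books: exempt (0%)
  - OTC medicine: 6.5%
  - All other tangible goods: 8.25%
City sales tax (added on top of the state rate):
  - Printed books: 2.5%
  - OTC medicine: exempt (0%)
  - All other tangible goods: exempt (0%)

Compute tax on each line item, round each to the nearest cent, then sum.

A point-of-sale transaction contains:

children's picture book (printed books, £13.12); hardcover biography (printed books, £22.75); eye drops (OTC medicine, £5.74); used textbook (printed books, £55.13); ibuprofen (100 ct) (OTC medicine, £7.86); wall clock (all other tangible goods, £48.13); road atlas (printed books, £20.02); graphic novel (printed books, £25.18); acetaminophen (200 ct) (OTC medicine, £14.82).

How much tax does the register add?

Children's picture book £13.12: printed books → 0% + 2.5% city = 2.5% → £0.33
Hardcover biography £22.75: printed books → 0% + 2.5% city = 2.5% → £0.57
Eye drops £5.74: OTC medicine → 6.5% + 0% city = 6.5% → £0.37
Used textbook £55.13: printed books → 0% + 2.5% city = 2.5% → £1.38
Ibuprofen (100 ct) £7.86: OTC medicine → 6.5% + 0% city = 6.5% → £0.51
Wall clock £48.13: all other tangible goods → 8.25% + 0% city = 8.25% → £3.97
Road atlas £20.02: printed books → 0% + 2.5% city = 2.5% → £0.50
Graphic novel £25.18: printed books → 0% + 2.5% city = 2.5% → £0.63
Acetaminophen (200 ct) £14.82: OTC medicine → 6.5% + 0% city = 6.5% → £0.96
Total tax = £0.33 + £0.57 + £0.37 + £1.38 + £0.51 + £3.97 + £0.50 + £0.63 + £0.96 = £9.22

£9.22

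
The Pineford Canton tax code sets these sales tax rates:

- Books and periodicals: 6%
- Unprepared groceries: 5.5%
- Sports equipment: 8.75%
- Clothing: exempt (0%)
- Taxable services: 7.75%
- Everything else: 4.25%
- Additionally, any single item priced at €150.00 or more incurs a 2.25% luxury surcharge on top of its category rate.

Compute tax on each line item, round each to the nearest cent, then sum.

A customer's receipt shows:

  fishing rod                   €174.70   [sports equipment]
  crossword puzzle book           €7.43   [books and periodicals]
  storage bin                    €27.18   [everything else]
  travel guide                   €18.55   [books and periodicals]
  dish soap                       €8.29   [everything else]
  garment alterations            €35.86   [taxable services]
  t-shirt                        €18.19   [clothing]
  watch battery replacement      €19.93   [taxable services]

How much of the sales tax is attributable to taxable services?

Garment alterations €35.86: taxable services → 7.75% → €2.78
Watch battery replacement €19.93: taxable services → 7.75% → €1.54
Tax on taxable services = €2.78 + €1.54 = €4.32

€4.32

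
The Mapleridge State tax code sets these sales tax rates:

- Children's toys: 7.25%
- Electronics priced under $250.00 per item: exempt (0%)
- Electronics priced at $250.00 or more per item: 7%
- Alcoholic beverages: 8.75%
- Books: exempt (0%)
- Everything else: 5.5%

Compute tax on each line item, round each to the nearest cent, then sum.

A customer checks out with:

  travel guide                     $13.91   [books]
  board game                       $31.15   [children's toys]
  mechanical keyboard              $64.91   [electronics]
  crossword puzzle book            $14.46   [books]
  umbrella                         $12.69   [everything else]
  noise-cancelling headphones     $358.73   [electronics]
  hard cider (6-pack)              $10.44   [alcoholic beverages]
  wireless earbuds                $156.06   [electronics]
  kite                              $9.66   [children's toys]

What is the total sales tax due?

Travel guide $13.91: books → 0% → $0.00
Board game $31.15: children's toys → 7.25% → $2.26
Mechanical keyboard $64.91: electronics, under $250.00 → 0% → $0.00
Crossword puzzle book $14.46: books → 0% → $0.00
Umbrella $12.69: everything else → 5.5% → $0.70
Noise-cancelling headphones $358.73: electronics, $250.00 or more → 7% → $25.11
Hard cider (6-pack) $10.44: alcoholic beverages → 8.75% → $0.91
Wireless earbuds $156.06: electronics, under $250.00 → 0% → $0.00
Kite $9.66: children's toys → 7.25% → $0.70
Total tax = $2.26 + $0.70 + $25.11 + $0.91 + $0.70 = $29.68

$29.68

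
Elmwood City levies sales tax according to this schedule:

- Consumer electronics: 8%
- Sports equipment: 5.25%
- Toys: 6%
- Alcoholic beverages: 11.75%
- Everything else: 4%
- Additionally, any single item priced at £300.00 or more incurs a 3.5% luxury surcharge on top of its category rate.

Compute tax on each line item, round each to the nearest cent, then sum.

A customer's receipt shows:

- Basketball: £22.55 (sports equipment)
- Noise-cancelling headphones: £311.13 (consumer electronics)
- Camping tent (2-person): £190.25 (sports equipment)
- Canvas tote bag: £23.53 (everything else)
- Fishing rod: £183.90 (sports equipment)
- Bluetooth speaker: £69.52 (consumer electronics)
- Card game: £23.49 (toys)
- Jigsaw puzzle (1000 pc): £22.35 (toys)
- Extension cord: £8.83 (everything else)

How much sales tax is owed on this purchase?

£66.20

Basketball £22.55: sports equipment → 5.25% → £1.18
Noise-cancelling headphones £311.13: consumer electronics → 8% + 3.5% surcharge = 11.5% → £35.78
Camping tent (2-person) £190.25: sports equipment → 5.25% → £9.99
Canvas tote bag £23.53: everything else → 4% → £0.94
Fishing rod £183.90: sports equipment → 5.25% → £9.65
Bluetooth speaker £69.52: consumer electronics → 8% → £5.56
Card game £23.49: toys → 6% → £1.41
Jigsaw puzzle (1000 pc) £22.35: toys → 6% → £1.34
Extension cord £8.83: everything else → 4% → £0.35
Total tax = £1.18 + £35.78 + £9.99 + £0.94 + £9.65 + £5.56 + £1.41 + £1.34 + £0.35 = £66.20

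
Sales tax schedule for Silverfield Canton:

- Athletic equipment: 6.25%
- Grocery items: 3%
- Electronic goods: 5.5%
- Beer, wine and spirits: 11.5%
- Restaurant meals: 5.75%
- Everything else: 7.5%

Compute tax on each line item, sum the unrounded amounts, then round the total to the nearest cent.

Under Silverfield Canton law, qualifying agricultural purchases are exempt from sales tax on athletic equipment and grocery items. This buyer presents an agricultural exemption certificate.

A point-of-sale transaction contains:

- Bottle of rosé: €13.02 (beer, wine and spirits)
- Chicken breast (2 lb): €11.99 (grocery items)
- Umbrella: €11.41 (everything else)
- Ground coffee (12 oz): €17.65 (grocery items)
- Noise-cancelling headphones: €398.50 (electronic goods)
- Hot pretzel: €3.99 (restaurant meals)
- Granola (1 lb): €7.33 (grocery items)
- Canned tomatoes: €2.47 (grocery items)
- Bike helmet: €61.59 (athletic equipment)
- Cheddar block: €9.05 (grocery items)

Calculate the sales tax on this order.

€24.50

Bottle of rosé €13.02: beer, wine and spirits → 11.5% → €1.4973
Chicken breast (2 lb) €11.99: grocery items, buyer-exempt → 0% → €0.00
Umbrella €11.41: everything else → 7.5% → €0.85575
Ground coffee (12 oz) €17.65: grocery items, buyer-exempt → 0% → €0.00
Noise-cancelling headphones €398.50: electronic goods → 5.5% → €21.9175
Hot pretzel €3.99: restaurant meals → 5.75% → €0.229425
Granola (1 lb) €7.33: grocery items, buyer-exempt → 0% → €0.00
Canned tomatoes €2.47: grocery items, buyer-exempt → 0% → €0.00
Bike helmet €61.59: athletic equipment, buyer-exempt → 0% → €0.00
Cheddar block €9.05: grocery items, buyer-exempt → 0% → €0.00
Unrounded tax sum = €24.499975 → €24.50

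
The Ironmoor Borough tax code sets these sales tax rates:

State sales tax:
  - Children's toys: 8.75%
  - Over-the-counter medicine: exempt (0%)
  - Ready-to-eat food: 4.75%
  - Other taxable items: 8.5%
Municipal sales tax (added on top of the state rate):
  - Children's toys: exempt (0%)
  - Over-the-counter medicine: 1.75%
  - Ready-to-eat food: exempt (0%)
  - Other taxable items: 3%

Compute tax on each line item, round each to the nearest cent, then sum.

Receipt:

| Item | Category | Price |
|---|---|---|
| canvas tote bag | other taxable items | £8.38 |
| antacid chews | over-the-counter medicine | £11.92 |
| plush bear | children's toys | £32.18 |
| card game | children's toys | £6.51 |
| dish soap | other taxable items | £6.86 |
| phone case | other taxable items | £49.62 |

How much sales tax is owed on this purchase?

£11.06

Canvas tote bag £8.38: other taxable items → 8.5% + 3% municipal = 11.5% → £0.96
Antacid chews £11.92: over-the-counter medicine → 0% + 1.75% municipal = 1.75% → £0.21
Plush bear £32.18: children's toys → 8.75% + 0% municipal = 8.75% → £2.82
Card game £6.51: children's toys → 8.75% + 0% municipal = 8.75% → £0.57
Dish soap £6.86: other taxable items → 8.5% + 3% municipal = 11.5% → £0.79
Phone case £49.62: other taxable items → 8.5% + 3% municipal = 11.5% → £5.71
Total tax = £0.96 + £0.21 + £2.82 + £0.57 + £0.79 + £5.71 = £11.06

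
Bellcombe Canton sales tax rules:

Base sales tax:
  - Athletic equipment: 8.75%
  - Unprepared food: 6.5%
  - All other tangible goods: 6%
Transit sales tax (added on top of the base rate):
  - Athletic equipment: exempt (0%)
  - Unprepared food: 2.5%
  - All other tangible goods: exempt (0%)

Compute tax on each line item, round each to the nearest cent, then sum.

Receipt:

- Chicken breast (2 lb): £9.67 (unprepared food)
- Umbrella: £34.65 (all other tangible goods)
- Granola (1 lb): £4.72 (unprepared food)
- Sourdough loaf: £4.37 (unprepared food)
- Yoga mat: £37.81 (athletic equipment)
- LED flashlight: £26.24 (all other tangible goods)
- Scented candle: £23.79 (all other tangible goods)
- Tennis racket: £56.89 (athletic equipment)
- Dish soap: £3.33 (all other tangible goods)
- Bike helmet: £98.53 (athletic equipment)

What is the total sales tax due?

Chicken breast (2 lb) £9.67: unprepared food → 6.5% + 2.5% transit = 9% → £0.87
Umbrella £34.65: all other tangible goods → 6% + 0% transit = 6% → £2.08
Granola (1 lb) £4.72: unprepared food → 6.5% + 2.5% transit = 9% → £0.42
Sourdough loaf £4.37: unprepared food → 6.5% + 2.5% transit = 9% → £0.39
Yoga mat £37.81: athletic equipment → 8.75% + 0% transit = 8.75% → £3.31
LED flashlight £26.24: all other tangible goods → 6% + 0% transit = 6% → £1.57
Scented candle £23.79: all other tangible goods → 6% + 0% transit = 6% → £1.43
Tennis racket £56.89: athletic equipment → 8.75% + 0% transit = 8.75% → £4.98
Dish soap £3.33: all other tangible goods → 6% + 0% transit = 6% → £0.20
Bike helmet £98.53: athletic equipment → 8.75% + 0% transit = 8.75% → £8.62
Total tax = £0.87 + £2.08 + £0.42 + £0.39 + £3.31 + £1.57 + £1.43 + £4.98 + £0.20 + £8.62 = £23.87

£23.87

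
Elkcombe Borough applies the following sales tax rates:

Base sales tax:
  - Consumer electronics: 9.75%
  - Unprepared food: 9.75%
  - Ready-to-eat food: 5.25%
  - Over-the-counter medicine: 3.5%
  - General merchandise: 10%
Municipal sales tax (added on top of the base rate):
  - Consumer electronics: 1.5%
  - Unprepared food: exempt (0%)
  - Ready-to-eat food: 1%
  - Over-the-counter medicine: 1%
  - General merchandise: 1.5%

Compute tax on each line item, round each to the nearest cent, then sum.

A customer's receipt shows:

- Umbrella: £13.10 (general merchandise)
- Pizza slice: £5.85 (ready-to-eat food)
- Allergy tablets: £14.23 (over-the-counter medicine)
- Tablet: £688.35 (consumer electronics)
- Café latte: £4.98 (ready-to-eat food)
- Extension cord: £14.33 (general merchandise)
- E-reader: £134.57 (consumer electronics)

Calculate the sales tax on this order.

£97.06

Umbrella £13.10: general merchandise → 10% + 1.5% municipal = 11.5% → £1.51
Pizza slice £5.85: ready-to-eat food → 5.25% + 1% municipal = 6.25% → £0.37
Allergy tablets £14.23: over-the-counter medicine → 3.5% + 1% municipal = 4.5% → £0.64
Tablet £688.35: consumer electronics → 9.75% + 1.5% municipal = 11.25% → £77.44
Café latte £4.98: ready-to-eat food → 5.25% + 1% municipal = 6.25% → £0.31
Extension cord £14.33: general merchandise → 10% + 1.5% municipal = 11.5% → £1.65
E-reader £134.57: consumer electronics → 9.75% + 1.5% municipal = 11.25% → £15.14
Total tax = £1.51 + £0.37 + £0.64 + £77.44 + £0.31 + £1.65 + £15.14 = £97.06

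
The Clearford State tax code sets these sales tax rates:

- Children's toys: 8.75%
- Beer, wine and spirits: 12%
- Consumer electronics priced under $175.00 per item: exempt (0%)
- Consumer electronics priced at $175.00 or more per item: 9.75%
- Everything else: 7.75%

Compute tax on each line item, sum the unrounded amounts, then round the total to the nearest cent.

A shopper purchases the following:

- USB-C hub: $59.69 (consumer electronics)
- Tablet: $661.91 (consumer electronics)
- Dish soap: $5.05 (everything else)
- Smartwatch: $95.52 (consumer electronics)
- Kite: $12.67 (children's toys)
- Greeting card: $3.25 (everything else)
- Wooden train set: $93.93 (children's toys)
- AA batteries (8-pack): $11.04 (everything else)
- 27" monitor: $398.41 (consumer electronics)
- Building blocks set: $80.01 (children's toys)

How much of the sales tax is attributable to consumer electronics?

USB-C hub $59.69: consumer electronics, under $175.00 → 0% → $0.00
Tablet $661.91: consumer electronics, $175.00 or more → 9.75% → $64.536225
Smartwatch $95.52: consumer electronics, under $175.00 → 0% → $0.00
27" monitor $398.41: consumer electronics, $175.00 or more → 9.75% → $38.844975
Tax on consumer electronics: unrounded sum = $103.3812 → $103.38

$103.38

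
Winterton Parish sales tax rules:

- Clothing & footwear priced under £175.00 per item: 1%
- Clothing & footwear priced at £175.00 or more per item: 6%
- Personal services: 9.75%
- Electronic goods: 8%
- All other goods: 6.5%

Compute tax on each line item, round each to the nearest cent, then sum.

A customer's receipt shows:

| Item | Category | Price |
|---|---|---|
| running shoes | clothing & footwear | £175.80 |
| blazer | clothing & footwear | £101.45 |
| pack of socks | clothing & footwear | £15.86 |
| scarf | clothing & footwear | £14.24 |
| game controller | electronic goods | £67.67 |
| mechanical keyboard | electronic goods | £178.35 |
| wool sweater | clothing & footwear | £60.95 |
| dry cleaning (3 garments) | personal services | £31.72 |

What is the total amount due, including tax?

Running shoes £175.80: clothing & footwear, £175.00 or more → 6% → £10.55
Blazer £101.45: clothing & footwear, under £175.00 → 1% → £1.01
Pack of socks £15.86: clothing & footwear, under £175.00 → 1% → £0.16
Scarf £14.24: clothing & footwear, under £175.00 → 1% → £0.14
Game controller £67.67: electronic goods → 8% → £5.41
Mechanical keyboard £178.35: electronic goods → 8% → £14.27
Wool sweater £60.95: clothing & footwear, under £175.00 → 1% → £0.61
Dry cleaning (3 garments) £31.72: personal services → 9.75% → £3.09
Subtotal = £646.04; tax = £35.24; total due = £681.28

£681.28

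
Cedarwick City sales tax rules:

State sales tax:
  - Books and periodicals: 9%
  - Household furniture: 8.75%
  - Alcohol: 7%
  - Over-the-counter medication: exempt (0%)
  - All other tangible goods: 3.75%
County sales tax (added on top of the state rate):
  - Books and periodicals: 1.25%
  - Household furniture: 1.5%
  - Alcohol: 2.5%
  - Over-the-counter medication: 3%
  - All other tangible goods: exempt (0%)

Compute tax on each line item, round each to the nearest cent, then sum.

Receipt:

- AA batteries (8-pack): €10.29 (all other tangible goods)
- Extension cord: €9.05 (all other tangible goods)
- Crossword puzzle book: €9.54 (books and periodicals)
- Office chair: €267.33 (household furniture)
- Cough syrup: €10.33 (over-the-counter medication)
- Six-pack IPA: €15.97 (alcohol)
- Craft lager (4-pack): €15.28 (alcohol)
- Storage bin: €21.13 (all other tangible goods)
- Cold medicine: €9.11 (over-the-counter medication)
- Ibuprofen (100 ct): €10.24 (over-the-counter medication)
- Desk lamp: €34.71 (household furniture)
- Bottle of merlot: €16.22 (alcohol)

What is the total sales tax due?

€38.86

AA batteries (8-pack) €10.29: all other tangible goods → 3.75% + 0% county = 3.75% → €0.39
Extension cord €9.05: all other tangible goods → 3.75% + 0% county = 3.75% → €0.34
Crossword puzzle book €9.54: books and periodicals → 9% + 1.25% county = 10.25% → €0.98
Office chair €267.33: household furniture → 8.75% + 1.5% county = 10.25% → €27.40
Cough syrup €10.33: over-the-counter medication → 0% + 3% county = 3% → €0.31
Six-pack IPA €15.97: alcohol → 7% + 2.5% county = 9.5% → €1.52
Craft lager (4-pack) €15.28: alcohol → 7% + 2.5% county = 9.5% → €1.45
Storage bin €21.13: all other tangible goods → 3.75% + 0% county = 3.75% → €0.79
Cold medicine €9.11: over-the-counter medication → 0% + 3% county = 3% → €0.27
Ibuprofen (100 ct) €10.24: over-the-counter medication → 0% + 3% county = 3% → €0.31
Desk lamp €34.71: household furniture → 8.75% + 1.5% county = 10.25% → €3.56
Bottle of merlot €16.22: alcohol → 7% + 2.5% county = 9.5% → €1.54
Total tax = €0.39 + €0.34 + €0.98 + €27.40 + €0.31 + €1.52 + €1.45 + €0.79 + €0.27 + €0.31 + €3.56 + €1.54 = €38.86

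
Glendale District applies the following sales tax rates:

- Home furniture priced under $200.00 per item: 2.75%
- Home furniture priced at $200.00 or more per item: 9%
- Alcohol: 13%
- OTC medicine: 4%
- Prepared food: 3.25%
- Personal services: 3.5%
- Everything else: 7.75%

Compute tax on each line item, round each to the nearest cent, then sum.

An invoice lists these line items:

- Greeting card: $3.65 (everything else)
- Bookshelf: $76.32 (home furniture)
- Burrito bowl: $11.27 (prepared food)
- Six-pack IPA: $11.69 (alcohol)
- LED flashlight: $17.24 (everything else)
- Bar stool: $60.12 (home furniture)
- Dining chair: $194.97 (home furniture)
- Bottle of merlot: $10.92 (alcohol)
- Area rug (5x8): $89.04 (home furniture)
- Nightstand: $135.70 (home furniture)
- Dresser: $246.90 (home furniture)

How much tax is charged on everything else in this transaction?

Greeting card $3.65: everything else → 7.75% → $0.28
LED flashlight $17.24: everything else → 7.75% → $1.34
Tax on everything else = $0.28 + $1.34 = $1.62

$1.62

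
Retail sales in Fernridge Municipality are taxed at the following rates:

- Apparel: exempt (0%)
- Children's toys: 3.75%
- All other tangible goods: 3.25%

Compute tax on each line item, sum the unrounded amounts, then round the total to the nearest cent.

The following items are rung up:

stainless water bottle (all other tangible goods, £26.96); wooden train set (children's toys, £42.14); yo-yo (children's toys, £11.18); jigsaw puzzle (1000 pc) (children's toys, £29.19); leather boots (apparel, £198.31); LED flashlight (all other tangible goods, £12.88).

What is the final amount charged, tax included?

£325.05

Stainless water bottle £26.96: all other tangible goods → 3.25% → £0.8762
Wooden train set £42.14: children's toys → 3.75% → £1.58025
Yo-yo £11.18: children's toys → 3.75% → £0.41925
Jigsaw puzzle (1000 pc) £29.19: children's toys → 3.75% → £1.094625
Leather boots £198.31: apparel → 0% → £0.00
LED flashlight £12.88: all other tangible goods → 3.25% → £0.4186
Subtotal = £320.66; unrounded tax = £4.388925 → £4.39; total due = £325.05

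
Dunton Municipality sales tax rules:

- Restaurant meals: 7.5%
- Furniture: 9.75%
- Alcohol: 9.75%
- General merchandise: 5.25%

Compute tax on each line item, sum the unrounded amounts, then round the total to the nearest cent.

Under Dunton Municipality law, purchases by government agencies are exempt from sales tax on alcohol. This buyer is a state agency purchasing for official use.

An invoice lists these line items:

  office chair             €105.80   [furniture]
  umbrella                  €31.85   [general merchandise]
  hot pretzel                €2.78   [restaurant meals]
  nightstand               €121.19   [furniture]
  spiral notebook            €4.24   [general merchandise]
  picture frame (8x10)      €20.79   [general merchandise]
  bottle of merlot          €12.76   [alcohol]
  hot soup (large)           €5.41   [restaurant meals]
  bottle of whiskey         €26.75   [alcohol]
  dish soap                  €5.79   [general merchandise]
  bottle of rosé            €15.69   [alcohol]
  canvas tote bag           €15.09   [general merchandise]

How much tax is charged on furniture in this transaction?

€22.13

Office chair €105.80: furniture → 9.75% → €10.3155
Nightstand €121.19: furniture → 9.75% → €11.816025
Tax on furniture: unrounded sum = €22.131525 → €22.13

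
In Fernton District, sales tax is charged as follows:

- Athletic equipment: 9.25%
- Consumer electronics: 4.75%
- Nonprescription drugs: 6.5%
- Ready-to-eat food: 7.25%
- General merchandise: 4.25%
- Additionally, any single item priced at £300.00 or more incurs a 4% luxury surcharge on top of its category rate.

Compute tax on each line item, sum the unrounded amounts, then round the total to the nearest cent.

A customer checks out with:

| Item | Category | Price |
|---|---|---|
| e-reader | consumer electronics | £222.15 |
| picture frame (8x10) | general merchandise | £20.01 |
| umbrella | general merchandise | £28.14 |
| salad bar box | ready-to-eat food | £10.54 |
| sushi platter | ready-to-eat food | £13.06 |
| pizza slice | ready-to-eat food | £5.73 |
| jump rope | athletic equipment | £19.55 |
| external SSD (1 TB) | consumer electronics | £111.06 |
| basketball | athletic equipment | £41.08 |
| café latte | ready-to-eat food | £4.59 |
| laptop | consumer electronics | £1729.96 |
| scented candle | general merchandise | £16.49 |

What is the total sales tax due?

E-reader £222.15: consumer electronics → 4.75% → £10.552125
Picture frame (8x10) £20.01: general merchandise → 4.25% → £0.850425
Umbrella £28.14: general merchandise → 4.25% → £1.19595
Salad bar box £10.54: ready-to-eat food → 7.25% → £0.76415
Sushi platter £13.06: ready-to-eat food → 7.25% → £0.94685
Pizza slice £5.73: ready-to-eat food → 7.25% → £0.415425
Jump rope £19.55: athletic equipment → 9.25% → £1.808375
External SSD (1 TB) £111.06: consumer electronics → 4.75% → £5.27535
Basketball £41.08: athletic equipment → 9.25% → £3.7999
Café latte £4.59: ready-to-eat food → 7.25% → £0.332775
Laptop £1729.96: consumer electronics → 4.75% + 4% surcharge = 8.75% → £151.3715
Scented candle £16.49: general merchandise → 4.25% → £0.700825
Unrounded tax sum = £178.01365 → £178.01

£178.01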